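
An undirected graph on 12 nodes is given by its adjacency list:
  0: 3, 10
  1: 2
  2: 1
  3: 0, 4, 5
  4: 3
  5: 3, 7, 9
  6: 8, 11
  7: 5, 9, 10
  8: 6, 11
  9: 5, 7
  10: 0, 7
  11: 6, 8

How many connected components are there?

3

Starting from 1 we can reach 1, 2. That is one component of size 2.
Starting from 6 we can reach 6, 8, 11. That is one component of size 3.
Starting from 0 we can reach 0, 3, 4, 5, 7, 9, 10. That is one component of size 7.
Total: 3 components.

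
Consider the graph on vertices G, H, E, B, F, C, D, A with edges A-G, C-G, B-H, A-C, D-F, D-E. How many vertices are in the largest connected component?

3

Starting from B we can reach B, H. That is one component of size 2.
Starting from A we can reach A, C, G. That is one component of size 3.
Starting from D we can reach D, E, F. That is one component of size 3.
The largest has 3 vertices.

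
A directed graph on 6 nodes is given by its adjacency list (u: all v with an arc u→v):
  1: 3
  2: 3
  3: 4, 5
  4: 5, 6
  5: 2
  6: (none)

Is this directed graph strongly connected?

No

There is no directed path from 6 to 1, so the graph is not strongly connected.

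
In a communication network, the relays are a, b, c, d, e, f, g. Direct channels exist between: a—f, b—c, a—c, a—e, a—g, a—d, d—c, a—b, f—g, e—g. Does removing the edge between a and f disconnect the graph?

After removing a—f, the path a-g-f still connects them, so the edge is not a bridge.

No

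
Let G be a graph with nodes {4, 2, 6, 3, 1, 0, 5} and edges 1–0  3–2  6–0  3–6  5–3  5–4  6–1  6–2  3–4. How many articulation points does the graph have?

2

Removing 3 increases the component count from 1 to 2, so 3 is a cut vertex.
Removing 6 increases the component count from 1 to 2, so 6 is a cut vertex.
By contrast removing 1 leaves 1 component; it is not a cut vertex. No other vertex is a cut vertex either.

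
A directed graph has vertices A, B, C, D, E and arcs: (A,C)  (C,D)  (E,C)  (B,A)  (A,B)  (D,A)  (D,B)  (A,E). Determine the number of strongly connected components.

1

{A, B, C, D, E} are all mutually reachable — one SCC of size 5.
That gives 1 strongly connected component.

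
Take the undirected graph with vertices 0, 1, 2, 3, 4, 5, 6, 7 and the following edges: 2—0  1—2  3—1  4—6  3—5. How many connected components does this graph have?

3

7 is isolated — a component by itself.
Starting from 4 we can reach 4, 6. That is one component of size 2.
Starting from 0 we can reach 0, 1, 2, 3, 5. That is one component of size 5.
Total: 3 components.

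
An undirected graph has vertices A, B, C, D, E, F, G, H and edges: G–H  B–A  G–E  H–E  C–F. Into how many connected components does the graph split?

D is isolated — a component by itself.
Starting from C we can reach C, F. That is one component of size 2.
Starting from A we can reach A, B. That is one component of size 2.
Starting from E we can reach E, G, H. That is one component of size 3.
Total: 4 components.

4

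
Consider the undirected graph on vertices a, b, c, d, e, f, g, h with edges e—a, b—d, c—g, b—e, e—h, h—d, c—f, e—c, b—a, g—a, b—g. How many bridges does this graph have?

The edges on the cycle b-e-h-d-b are not bridges since each lies on that cycle.
But removing f—c disconnects f from c — this is a bridge.

1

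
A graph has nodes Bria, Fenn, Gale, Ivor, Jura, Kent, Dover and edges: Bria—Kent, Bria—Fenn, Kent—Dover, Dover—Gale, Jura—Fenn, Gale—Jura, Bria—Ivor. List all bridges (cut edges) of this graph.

The edges on the cycle Bria-Kent-Dover-Gale-Jura-Fenn-Bria are not bridges since each lies on that cycle.
But removing Bria—Ivor disconnects Bria from Ivor — this is a bridge.

Bria-Ivor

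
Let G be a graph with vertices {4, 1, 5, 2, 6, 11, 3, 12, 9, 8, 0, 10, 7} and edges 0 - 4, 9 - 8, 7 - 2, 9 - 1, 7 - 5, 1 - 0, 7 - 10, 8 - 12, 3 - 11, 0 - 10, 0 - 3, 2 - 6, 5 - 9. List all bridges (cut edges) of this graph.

0-3, 0-4, 11-3, 12-8, 2-6, 2-7, 8-9

The edges on the cycle 7-5-9-1-0-10-7 are not bridges since each lies on that cycle.
But removing 4 - 0 disconnects 4 from 0; removing 7 - 2 disconnects 7 from 2; removing 8 - 12 disconnects 8 from 12; removing 3 - 11 disconnects 3 from 11 — these are bridges.
In total 7 edges are bridges.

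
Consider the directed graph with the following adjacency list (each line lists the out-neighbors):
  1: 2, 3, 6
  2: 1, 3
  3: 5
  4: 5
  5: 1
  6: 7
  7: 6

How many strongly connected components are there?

3

{1, 2, 3, 5} are all mutually reachable — one SCC of size 4.
{6, 7} are all mutually reachable — one SCC of size 2.
{4} is an SCC by itself.
That gives 3 strongly connected components.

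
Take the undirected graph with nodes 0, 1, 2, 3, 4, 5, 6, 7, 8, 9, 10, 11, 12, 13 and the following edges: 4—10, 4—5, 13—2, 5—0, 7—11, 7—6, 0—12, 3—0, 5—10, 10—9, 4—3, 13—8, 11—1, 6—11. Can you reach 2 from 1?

No

The component containing 1 is {1, 6, 7, 11}, and 2 is not in it.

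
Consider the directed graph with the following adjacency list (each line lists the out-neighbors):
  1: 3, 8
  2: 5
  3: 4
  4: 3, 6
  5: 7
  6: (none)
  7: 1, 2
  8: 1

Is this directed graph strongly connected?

No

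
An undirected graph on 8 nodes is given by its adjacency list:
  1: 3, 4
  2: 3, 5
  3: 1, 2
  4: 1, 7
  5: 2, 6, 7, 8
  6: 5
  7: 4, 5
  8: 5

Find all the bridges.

5-6, 5-8

The edges on the cycle 1-3-2-5-7-4-1 are not bridges since each lies on that cycle.
But removing 5-8 disconnects 5 from 8; removing 5-6 disconnects 5 from 6 — these are bridges.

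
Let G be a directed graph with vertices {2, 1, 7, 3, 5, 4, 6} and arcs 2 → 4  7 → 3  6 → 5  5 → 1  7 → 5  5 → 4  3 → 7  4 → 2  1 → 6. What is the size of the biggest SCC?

{1, 5, 6} are all mutually reachable — one SCC of size 3.
{2, 4} are all mutually reachable — one SCC of size 2.
{3, 7} are all mutually reachable — one SCC of size 2.
The largest has 3 vertices.

3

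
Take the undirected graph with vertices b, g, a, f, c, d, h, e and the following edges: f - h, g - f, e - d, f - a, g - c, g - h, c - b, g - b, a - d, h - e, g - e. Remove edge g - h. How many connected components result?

1

g and h are still connected via g-f-h, so the component count stays at 1.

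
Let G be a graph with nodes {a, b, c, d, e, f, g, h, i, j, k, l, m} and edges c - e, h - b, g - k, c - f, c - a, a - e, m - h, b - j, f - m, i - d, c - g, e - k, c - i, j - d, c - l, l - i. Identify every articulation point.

Removing c increases the component count from 1 to 2, so c is a cut vertex.
By contrast removing k leaves 1 component; it is not a cut vertex. No other vertex is a cut vertex either.

c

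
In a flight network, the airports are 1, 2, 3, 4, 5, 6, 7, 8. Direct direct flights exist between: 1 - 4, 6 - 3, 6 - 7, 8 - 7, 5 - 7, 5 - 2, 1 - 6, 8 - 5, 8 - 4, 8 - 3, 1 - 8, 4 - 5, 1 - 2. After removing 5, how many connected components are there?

With 5 gone, the remaining components are: {1, 2, 3, 4, 6, 7, 8}.
That is 1 component.

1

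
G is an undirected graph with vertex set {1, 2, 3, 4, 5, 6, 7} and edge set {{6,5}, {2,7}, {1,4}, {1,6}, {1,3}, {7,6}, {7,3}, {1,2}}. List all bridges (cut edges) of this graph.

The edges on the cycle 1-2-7-6-1 are not bridges since each lies on that cycle.
But removing 6—5 disconnects 6 from 5; removing 1—4 disconnects 1 from 4 — these are bridges.

1-4, 5-6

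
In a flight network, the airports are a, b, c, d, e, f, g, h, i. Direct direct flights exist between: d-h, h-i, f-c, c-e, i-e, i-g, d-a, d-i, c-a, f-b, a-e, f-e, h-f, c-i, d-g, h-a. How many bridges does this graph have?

1

The edges on the cycle d-h-f-c-i-g-d are not bridges since each lies on that cycle.
But removing f-b disconnects f from b — this is a bridge.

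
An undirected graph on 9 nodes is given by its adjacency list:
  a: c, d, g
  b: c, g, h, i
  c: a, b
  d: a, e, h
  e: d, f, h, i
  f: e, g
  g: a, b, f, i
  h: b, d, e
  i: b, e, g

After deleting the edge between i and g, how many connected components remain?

i and g are still connected via i-b-g, so the component count stays at 1.

1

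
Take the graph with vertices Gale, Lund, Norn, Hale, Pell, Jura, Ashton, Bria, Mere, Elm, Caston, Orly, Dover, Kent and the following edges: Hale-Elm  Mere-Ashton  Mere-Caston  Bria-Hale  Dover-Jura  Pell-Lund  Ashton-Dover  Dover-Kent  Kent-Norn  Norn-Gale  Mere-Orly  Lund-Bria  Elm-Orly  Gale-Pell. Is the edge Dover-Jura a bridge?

Removing Dover-Jura leaves no path between Dover and Jura: the component count goes from 1 to 2. So it is a bridge.

Yes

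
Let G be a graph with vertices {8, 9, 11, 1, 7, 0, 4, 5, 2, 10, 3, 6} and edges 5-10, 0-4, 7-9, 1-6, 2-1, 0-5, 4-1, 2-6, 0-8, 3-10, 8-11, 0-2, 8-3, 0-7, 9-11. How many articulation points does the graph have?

Removing 0 increases the component count from 1 to 2, so 0 is a cut vertex.
By contrast removing 10 leaves 1 component; it is not a cut vertex. No other vertex is a cut vertex either.

1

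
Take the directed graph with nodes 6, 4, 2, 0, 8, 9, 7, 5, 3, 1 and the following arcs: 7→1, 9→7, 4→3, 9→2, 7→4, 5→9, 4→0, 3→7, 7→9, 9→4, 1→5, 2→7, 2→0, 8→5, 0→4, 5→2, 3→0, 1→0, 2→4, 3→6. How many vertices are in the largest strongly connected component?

8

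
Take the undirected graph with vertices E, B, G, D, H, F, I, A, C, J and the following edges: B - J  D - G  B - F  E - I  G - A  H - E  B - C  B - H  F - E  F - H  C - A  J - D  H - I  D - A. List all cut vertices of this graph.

Removing B increases the component count from 1 to 2, so B is a cut vertex.
By contrast removing G leaves 1 component; it is not a cut vertex. No other vertex is a cut vertex either.

B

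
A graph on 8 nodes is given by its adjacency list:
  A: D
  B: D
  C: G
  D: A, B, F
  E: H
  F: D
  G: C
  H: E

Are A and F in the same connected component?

Yes

From A we can reach A, B, D, F, which includes F.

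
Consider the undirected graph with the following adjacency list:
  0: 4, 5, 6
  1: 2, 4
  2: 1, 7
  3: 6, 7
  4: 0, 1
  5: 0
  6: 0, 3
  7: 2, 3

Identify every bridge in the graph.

The edges on the cycle 1-4-0-6-3-7-2-1 are not bridges since each lies on that cycle.
But removing 0-5 disconnects 0 from 5 — this is a bridge.

0-5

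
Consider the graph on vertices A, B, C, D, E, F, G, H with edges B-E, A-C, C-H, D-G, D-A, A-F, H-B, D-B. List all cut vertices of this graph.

Removing A increases the component count from 1 to 2, so A is a cut vertex.
Removing B increases the component count from 1 to 2, so B is a cut vertex.
Removing D increases the component count from 1 to 2, so D is a cut vertex.
By contrast removing F leaves 1 component; it is not a cut vertex. No other vertex is a cut vertex either.

A, B, D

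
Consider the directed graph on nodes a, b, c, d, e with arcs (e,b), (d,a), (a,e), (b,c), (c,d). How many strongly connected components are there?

1

{a, b, c, d, e} are all mutually reachable — one SCC of size 5.
That gives 1 strongly connected component.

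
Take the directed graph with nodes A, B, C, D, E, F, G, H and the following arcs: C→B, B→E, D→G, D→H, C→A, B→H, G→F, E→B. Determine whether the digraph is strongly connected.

No

There is no directed path from H to C, so the graph is not strongly connected.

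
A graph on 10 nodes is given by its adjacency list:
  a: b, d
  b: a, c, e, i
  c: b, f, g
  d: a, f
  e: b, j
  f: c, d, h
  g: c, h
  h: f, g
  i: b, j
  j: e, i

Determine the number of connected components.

1

Starting from a we can reach a, b, c, d, e, f, g, h, i, j. That is one component of size 10.
Total: 1 component.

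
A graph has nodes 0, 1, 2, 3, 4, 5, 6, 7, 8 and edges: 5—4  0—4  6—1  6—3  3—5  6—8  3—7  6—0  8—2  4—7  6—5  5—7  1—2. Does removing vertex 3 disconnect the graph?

No

Deleting 3 leaves 1 component (was 1) (its neighbors 5, 6, 7 remain connected to each other), so 3 is not a cut vertex.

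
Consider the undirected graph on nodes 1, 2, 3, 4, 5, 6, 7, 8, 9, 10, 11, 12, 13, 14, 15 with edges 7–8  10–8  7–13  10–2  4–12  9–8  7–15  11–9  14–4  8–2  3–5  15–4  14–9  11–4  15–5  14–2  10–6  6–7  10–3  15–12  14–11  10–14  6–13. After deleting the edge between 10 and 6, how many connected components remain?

2

10 and 6 are still connected via 10-8-7-6, so the component count stays at 2.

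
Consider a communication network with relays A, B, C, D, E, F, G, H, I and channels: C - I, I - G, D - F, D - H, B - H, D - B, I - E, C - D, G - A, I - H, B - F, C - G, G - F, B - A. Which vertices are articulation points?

Removing I increases the component count from 1 to 2, so I is a cut vertex.
By contrast removing F leaves 1 component; it is not a cut vertex. No other vertex is a cut vertex either.

I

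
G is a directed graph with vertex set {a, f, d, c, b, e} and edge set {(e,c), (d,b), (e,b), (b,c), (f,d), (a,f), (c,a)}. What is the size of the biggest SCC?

5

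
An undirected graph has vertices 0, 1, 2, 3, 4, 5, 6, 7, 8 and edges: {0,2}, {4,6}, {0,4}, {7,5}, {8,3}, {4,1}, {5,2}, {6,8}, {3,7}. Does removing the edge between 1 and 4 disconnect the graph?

Yes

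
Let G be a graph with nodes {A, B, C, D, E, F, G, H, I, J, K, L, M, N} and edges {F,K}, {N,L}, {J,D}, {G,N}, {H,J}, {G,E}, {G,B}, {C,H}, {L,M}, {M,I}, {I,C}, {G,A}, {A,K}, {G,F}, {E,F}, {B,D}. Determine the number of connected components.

1

Starting from A we can reach A, B, C, D, E, F, G, H, I, J, K, L, M, N. That is one component of size 14.
Total: 1 component.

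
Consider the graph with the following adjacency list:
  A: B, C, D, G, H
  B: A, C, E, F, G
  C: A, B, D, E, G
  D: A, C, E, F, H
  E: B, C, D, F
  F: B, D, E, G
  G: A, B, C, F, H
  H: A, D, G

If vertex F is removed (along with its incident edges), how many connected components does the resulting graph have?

With F gone, the remaining components are: {A, B, C, D, E, G, H}.
That is 1 component.

1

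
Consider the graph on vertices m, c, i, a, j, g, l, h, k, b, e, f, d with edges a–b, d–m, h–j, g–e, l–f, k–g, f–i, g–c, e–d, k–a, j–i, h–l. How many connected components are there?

Starting from f we can reach f, h, i, j, l. That is one component of size 5.
Starting from a we can reach a, b, c, d, e, g, k, m. That is one component of size 8.
Total: 2 components.

2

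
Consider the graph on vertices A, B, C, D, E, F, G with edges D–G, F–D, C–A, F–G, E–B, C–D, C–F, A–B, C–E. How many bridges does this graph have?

0

The edges on the cycle C-E-B-A-C are not bridges since each lies on that cycle.
Every edge lies on some cycle, so there are no bridges.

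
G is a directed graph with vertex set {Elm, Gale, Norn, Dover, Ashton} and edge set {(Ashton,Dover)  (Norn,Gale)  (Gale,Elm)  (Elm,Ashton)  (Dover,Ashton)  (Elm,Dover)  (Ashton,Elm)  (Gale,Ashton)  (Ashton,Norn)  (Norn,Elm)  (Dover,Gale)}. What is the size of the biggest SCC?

{Elm, Gale, Norn, Dover, Ashton} are all mutually reachable — one SCC of size 5.
The largest has 5 vertices.

5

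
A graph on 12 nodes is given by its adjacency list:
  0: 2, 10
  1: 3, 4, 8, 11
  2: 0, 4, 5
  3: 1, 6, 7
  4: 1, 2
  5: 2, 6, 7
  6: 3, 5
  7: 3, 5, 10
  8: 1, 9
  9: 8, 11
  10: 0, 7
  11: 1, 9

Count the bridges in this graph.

The edges on the cycle 2-0-10-7-5-2 are not bridges since each lies on that cycle.
Every edge lies on some cycle, so there are no bridges.

0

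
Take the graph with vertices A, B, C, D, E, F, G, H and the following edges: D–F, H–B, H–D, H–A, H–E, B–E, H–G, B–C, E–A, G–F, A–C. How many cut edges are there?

0

The edges on the cycle H-G-F-D-H are not bridges since each lies on that cycle.
Every edge lies on some cycle, so there are no bridges.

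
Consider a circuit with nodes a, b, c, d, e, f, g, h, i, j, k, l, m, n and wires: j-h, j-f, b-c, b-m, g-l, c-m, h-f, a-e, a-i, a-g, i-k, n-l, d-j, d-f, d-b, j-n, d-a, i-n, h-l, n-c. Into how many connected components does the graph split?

Starting from a we can reach a, b, c, d, e, f, g, h, i, j, k, l, m, n. That is one component of size 14.
Total: 1 component.

1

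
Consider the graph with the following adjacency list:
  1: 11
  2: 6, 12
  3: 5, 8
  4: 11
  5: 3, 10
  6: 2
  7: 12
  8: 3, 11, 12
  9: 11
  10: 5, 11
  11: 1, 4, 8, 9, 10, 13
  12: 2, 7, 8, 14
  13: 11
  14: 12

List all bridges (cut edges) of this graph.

1-11, 11-13, 11-4, 11-9, 12-14, 12-2, 12-7, 12-8, 2-6

The edges on the cycle 8-11-10-5-3-8 are not bridges since each lies on that cycle.
But removing 14-12 disconnects 14 from 12; removing 11-13 disconnects 11 from 13; removing 2-6 disconnects 2 from 6; removing 8-12 disconnects 8 from 12 — these are bridges.
In total 9 edges are bridges.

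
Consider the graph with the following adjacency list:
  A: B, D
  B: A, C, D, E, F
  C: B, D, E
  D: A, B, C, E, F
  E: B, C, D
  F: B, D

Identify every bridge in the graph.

The edges on the cycle B-C-D-F-B are not bridges since each lies on that cycle.
Every edge lies on some cycle, so there are no bridges.

none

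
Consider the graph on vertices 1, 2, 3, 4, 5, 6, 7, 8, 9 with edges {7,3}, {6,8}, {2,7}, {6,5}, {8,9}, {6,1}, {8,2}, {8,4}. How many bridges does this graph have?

8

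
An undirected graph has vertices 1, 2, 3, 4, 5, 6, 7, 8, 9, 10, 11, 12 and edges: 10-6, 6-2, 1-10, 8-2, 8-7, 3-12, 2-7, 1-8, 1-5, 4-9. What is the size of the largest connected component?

7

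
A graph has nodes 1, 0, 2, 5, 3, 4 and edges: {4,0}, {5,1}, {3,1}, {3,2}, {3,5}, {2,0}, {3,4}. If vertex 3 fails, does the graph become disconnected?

Yes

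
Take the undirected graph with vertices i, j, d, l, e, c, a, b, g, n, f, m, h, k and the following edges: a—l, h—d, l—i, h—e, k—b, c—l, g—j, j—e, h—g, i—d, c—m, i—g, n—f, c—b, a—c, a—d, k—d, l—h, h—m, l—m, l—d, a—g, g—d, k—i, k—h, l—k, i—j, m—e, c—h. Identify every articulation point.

none

Removing a, for instance, still leaves 2 components. No single vertex removal increases the component count — the graph has no articulation points.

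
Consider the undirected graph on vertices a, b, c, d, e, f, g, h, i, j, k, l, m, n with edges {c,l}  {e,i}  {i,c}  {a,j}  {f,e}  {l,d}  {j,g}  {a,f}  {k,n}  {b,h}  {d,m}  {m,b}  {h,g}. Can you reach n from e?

No

The component containing e is {a, b, c, d, e, f, g, h, i, j, l, m}, and n is not in it.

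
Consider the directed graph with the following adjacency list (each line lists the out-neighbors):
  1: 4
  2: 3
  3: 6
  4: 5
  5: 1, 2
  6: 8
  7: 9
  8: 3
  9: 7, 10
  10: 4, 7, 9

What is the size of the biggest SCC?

{1, 4, 5} are all mutually reachable — one SCC of size 3.
{3, 6, 8} are all mutually reachable — one SCC of size 3.
{7, 9, 10} are all mutually reachable — one SCC of size 3.
{2} is an SCC by itself.
The largest has 3 vertices.

3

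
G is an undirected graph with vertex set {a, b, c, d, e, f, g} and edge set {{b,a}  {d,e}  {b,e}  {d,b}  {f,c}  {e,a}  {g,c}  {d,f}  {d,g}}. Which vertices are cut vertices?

d

Removing d increases the component count from 1 to 2, so d is a cut vertex.
By contrast removing b leaves 1 component; it is not a cut vertex. No other vertex is a cut vertex either.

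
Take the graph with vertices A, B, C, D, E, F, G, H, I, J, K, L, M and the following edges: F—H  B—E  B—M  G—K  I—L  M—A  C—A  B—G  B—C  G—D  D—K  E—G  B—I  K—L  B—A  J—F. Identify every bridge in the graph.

The edges on the cycle B-E-G-B are not bridges since each lies on that cycle.
But removing J—F disconnects J from F; removing F—H disconnects F from H — these are bridges.

F-H, F-J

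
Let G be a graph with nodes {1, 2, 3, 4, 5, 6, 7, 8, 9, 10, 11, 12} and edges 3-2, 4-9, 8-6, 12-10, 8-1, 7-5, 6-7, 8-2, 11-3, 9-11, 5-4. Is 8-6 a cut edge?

After removing 8-6, the path 8-2-3-11-9-4-5-7-6 still connects them, so the edge is not a bridge.

No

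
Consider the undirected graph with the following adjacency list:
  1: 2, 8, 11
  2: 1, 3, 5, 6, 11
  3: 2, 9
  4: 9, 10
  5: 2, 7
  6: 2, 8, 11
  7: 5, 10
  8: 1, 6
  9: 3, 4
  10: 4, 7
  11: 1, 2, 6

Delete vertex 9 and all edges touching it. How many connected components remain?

1

With 9 gone, the remaining components are: {1, 2, 3, 4, 5, 6, 7, 8, 10, 11}.
That is 1 component.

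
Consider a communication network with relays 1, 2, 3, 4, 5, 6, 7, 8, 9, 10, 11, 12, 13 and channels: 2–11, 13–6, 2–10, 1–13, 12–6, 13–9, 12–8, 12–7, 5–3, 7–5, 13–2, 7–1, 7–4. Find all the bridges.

The edges on the cycle 12-7-1-13-6-12 are not bridges since each lies on that cycle.
But removing 2–11 disconnects 2 from 11; removing 2–10 disconnects 2 from 10; removing 7–4 disconnects 7 from 4; removing 2–13 disconnects 2 from 13 — these are bridges.
In total 8 edges are bridges.

10-2, 11-2, 12-8, 13-2, 13-9, 3-5, 4-7, 5-7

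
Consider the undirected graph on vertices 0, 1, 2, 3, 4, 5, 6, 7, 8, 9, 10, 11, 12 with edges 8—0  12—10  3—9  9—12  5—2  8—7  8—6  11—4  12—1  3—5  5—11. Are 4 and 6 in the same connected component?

No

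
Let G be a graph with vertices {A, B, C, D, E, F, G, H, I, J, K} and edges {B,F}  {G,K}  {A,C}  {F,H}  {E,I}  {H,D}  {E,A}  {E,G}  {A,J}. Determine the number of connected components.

2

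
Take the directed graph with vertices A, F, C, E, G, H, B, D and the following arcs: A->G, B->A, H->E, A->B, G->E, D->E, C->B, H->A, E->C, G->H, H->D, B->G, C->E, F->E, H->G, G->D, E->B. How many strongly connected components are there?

2

{A, B, C, D, E, G, H} are all mutually reachable — one SCC of size 7.
{F} is an SCC by itself.
That gives 2 strongly connected components.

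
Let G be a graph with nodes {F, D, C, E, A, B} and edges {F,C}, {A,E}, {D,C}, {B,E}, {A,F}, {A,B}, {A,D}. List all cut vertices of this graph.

A

Removing A increases the component count from 1 to 2, so A is a cut vertex.
By contrast removing B leaves 1 component; it is not a cut vertex. No other vertex is a cut vertex either.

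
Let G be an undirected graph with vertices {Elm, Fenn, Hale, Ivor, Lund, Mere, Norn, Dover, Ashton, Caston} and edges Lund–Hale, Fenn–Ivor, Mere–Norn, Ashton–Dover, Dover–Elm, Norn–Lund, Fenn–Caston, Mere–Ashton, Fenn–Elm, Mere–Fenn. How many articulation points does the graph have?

4

Removing Fenn increases the component count from 1 to 3, so Fenn is a cut vertex.
Removing Lund increases the component count from 1 to 2, so Lund is a cut vertex.
Removing Mere increases the component count from 1 to 2, so Mere is a cut vertex.
Likewise Norn is a cut vertex.
By contrast removing Ivor leaves 1 component; it is not a cut vertex. No other vertex is a cut vertex either.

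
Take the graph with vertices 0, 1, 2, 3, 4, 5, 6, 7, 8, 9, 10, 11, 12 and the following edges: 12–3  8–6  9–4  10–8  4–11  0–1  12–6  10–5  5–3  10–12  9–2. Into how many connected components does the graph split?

4

7 is isolated — a component by itself.
Starting from 0 we can reach 0, 1. That is one component of size 2.
Starting from 2 we can reach 2, 4, 9, 11. That is one component of size 4.
Starting from 3 we can reach 3, 5, 6, 8, 10, 12. That is one component of size 6.
Total: 4 components.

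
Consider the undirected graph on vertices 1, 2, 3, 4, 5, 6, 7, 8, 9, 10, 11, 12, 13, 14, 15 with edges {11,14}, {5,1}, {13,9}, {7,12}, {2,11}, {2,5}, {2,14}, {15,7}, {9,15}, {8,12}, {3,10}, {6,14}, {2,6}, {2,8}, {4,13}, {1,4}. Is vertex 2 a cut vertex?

Yes

Deleting 2 raises the number of components from 2 to 3, so 2 is a cut vertex.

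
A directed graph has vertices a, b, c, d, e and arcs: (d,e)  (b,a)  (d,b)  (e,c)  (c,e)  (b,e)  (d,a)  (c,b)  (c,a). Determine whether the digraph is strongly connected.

There is no directed path from a to d, so the graph is not strongly connected.

No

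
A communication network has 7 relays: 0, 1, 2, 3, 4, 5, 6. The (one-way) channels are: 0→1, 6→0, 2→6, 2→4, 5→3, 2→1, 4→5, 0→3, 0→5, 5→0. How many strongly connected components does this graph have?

6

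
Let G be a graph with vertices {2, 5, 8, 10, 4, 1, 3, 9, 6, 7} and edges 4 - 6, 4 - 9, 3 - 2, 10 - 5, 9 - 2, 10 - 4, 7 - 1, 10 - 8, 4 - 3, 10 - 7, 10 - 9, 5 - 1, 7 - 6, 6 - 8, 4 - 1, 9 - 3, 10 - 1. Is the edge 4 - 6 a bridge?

After removing 4 - 6, the path 4-10-7-6 still connects them, so the edge is not a bridge.

No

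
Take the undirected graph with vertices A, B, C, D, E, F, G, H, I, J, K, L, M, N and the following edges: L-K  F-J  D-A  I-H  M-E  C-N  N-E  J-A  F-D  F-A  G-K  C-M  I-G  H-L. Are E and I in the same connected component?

The component containing E is {C, E, M, N}, and I is not in it.

No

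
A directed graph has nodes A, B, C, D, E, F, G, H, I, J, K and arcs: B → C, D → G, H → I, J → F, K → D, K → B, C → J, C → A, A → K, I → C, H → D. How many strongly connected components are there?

{A, B, C, K} are all mutually reachable — one SCC of size 4.
{G} is an SCC by itself.
{J} is an SCC by itself.
{I} is an SCC by itself.
{H} is an SCC by itself.
(and 3 more singleton SCCs)
That gives 8 strongly connected components.

8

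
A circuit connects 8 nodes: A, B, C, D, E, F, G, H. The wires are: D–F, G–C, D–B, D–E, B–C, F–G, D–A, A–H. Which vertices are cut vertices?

A, D

Removing A increases the component count from 1 to 2, so A is a cut vertex.
Removing D increases the component count from 1 to 3, so D is a cut vertex.
By contrast removing G leaves 1 component; it is not a cut vertex. No other vertex is a cut vertex either.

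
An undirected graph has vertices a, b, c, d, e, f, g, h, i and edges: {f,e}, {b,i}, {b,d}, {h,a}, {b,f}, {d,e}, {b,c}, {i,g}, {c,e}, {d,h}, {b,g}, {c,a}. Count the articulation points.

1

Removing b increases the component count from 1 to 2, so b is a cut vertex.
By contrast removing c leaves 1 component; it is not a cut vertex. No other vertex is a cut vertex either.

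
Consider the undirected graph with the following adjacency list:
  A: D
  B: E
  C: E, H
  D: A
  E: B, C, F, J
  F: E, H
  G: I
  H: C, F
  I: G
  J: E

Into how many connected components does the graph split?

Starting from G we can reach G, I. That is one component of size 2.
Starting from A we can reach A, D. That is one component of size 2.
Starting from B we can reach B, C, E, F, H, J. That is one component of size 6.
Total: 3 components.

3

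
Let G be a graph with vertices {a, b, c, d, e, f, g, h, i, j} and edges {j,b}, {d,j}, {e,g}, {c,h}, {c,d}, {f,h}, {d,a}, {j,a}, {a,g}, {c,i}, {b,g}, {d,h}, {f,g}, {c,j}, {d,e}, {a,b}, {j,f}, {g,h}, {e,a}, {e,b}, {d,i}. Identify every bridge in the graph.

none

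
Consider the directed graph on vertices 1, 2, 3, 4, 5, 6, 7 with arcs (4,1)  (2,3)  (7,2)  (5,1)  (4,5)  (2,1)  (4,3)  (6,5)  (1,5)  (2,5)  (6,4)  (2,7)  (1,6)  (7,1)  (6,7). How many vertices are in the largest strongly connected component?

6

{1, 2, 4, 5, 6, 7} are all mutually reachable — one SCC of size 6.
{3} is an SCC by itself.
The largest has 6 vertices.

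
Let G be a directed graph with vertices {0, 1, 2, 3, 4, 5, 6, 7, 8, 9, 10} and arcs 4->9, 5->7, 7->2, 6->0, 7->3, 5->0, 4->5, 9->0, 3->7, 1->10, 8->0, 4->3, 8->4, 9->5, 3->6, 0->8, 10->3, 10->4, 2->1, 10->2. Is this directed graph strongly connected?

From 3 we can reach every vertex (0, 1, 2, 3, 4, 5, 6, 7, 8, 9, 10), and every vertex can reach 3 (0, 1, 2, 3, 4, 5, 6, 7, 8, 9, 10). So the whole graph is one strongly connected component.

Yes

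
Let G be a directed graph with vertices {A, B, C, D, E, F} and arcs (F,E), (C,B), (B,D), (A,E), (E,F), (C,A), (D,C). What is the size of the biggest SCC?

3

{B, C, D} are all mutually reachable — one SCC of size 3.
{E, F} are all mutually reachable — one SCC of size 2.
{A} is an SCC by itself.
The largest has 3 vertices.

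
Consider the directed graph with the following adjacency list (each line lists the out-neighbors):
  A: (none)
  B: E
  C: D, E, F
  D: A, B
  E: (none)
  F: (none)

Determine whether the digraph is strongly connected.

There is no directed path from D to F, so the graph is not strongly connected.

No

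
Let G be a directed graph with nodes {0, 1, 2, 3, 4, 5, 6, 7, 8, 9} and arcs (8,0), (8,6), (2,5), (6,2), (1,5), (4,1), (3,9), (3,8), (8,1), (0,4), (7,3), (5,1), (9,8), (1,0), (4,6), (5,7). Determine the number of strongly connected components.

{0, 1, 2, 3, 4, 5, 6, 7, 8, 9} are all mutually reachable — one SCC of size 10.
That gives 1 strongly connected component.

1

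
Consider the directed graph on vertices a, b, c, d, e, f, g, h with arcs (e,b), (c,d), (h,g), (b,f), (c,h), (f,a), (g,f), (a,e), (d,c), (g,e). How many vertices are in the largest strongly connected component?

{a, b, e, f} are all mutually reachable — one SCC of size 4.
{c, d} are all mutually reachable — one SCC of size 2.
{g} is an SCC by itself.
{h} is an SCC by itself.
The largest has 4 vertices.

4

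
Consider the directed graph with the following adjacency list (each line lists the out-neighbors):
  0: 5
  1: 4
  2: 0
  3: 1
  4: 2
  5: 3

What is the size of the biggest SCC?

{0, 1, 2, 3, 4, 5} are all mutually reachable — one SCC of size 6.
The largest has 6 vertices.

6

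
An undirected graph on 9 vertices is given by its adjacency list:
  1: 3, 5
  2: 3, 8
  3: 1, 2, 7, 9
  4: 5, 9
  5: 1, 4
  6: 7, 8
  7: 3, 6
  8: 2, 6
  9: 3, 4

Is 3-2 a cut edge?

After removing 3-2, the path 3-7-6-8-2 still connects them, so the edge is not a bridge.

No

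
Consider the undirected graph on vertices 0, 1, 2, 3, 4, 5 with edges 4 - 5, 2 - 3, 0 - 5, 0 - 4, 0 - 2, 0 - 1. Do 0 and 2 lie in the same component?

Yes

From 0 we can reach 0, 1, 2, 3, 4, 5, which includes 2.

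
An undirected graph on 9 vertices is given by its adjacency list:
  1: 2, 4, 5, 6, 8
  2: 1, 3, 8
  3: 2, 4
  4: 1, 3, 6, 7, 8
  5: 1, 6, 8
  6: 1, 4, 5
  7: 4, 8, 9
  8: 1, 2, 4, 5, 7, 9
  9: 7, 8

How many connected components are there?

1

Starting from 1 we can reach 1, 2, 3, 4, 5, 6, 7, 8, 9. That is one component of size 9.
Total: 1 component.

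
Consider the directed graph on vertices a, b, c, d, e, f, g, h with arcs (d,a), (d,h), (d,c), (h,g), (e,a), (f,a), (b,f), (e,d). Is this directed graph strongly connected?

No

There is no directed path from f to d, so the graph is not strongly connected.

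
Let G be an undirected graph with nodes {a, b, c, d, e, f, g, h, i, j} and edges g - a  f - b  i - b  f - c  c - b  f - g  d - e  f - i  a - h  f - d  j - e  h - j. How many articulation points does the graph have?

Removing f increases the component count from 1 to 2, so f is a cut vertex.
By contrast removing b leaves 1 component; it is not a cut vertex. No other vertex is a cut vertex either.

1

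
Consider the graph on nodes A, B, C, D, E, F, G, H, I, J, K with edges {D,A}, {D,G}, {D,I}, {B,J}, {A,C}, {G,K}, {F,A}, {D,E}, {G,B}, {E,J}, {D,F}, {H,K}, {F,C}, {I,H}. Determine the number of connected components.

Starting from A we can reach A, B, C, D, E, F, G, H, I, J, K. That is one component of size 11.
Total: 1 component.

1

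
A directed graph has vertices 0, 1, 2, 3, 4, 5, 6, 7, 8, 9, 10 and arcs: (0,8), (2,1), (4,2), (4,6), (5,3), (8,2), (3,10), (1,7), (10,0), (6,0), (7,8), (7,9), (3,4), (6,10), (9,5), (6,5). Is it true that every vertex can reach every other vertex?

Yes

From 2 we can reach every vertex (0, 1, 2, 3, 4, 5, 6, 7, 8, 9, 10), and every vertex can reach 2 (0, 1, 2, 3, 4, 5, 6, 7, 8, 9, 10). So the whole graph is one strongly connected component.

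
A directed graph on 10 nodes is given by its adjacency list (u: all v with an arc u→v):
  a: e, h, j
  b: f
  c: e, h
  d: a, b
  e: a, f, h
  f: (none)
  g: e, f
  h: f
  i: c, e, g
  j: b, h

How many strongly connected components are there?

{a, e} are all mutually reachable — one SCC of size 2.
{b} is an SCC by itself.
{d} is an SCC by itself.
{i} is an SCC by itself.
{c} is an SCC by itself.
(and 4 more singleton SCCs)
That gives 9 strongly connected components.

9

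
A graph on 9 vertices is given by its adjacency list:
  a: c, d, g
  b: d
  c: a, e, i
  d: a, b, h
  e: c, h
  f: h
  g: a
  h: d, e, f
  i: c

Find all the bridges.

a-g, b-d, c-i, f-h

The edges on the cycle c-e-h-d-a-c are not bridges since each lies on that cycle.
But removing f-h disconnects f from h; removing c-i disconnects c from i; removing d-b disconnects d from b; removing a-g disconnects a from g — these are bridges.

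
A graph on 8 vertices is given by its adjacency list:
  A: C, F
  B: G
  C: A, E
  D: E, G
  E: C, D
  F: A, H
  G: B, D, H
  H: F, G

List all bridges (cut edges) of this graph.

The edges on the cycle C-E-D-G-H-F-A-C are not bridges since each lies on that cycle.
But removing G-B disconnects G from B — this is a bridge.

B-G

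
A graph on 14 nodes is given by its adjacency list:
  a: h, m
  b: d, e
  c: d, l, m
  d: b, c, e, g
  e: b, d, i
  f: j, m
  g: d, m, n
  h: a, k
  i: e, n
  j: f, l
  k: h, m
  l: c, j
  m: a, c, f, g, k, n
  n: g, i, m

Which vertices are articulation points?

m

Removing m increases the component count from 1 to 2, so m is a cut vertex.
By contrast removing l leaves 1 component; it is not a cut vertex. No other vertex is a cut vertex either.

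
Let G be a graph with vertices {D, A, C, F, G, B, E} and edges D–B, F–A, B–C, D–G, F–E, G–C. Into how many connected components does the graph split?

Starting from A we can reach A, E, F. That is one component of size 3.
Starting from B we can reach B, C, D, G. That is one component of size 4.
Total: 2 components.

2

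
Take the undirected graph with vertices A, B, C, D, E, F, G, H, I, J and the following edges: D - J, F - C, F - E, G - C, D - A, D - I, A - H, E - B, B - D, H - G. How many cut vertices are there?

Removing D increases the component count from 1 to 3, so D is a cut vertex.
By contrast removing A leaves 1 component; it is not a cut vertex. No other vertex is a cut vertex either.

1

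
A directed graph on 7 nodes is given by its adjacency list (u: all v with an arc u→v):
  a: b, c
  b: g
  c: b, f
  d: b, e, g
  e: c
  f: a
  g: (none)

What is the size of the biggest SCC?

3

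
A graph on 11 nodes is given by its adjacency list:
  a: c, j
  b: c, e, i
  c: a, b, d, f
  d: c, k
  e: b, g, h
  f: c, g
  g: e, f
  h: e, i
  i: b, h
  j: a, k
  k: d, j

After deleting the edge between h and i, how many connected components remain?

h and i are still connected via h-e-b-i, so the component count stays at 1.

1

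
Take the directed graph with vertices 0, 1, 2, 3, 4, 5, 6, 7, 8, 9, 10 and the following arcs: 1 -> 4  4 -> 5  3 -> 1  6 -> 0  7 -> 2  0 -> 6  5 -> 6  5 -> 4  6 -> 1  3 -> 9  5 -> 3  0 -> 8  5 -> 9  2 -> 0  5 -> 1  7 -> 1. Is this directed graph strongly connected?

There is no directed path from 5 to 2, so the graph is not strongly connected.

No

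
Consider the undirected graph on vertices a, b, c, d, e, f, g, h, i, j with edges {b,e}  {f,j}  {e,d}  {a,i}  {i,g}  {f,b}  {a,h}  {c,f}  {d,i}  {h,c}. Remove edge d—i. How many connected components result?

d and i are still connected via d-e-b-f-c-h-a-i, so the component count stays at 1.

1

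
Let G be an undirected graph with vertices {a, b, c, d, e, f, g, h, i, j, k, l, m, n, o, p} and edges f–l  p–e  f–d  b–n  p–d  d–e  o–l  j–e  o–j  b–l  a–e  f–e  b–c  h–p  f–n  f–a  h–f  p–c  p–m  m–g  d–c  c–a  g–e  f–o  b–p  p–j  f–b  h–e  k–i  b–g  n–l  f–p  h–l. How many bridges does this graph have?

1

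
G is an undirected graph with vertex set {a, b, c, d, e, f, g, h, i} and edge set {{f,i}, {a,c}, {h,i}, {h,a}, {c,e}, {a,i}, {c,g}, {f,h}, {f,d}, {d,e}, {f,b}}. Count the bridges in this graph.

The edges on the cycle f-h-a-c-e-d-f are not bridges since each lies on that cycle.
But removing b—f disconnects b from f; removing c—g disconnects c from g — these are bridges.
That makes 2 bridges.

2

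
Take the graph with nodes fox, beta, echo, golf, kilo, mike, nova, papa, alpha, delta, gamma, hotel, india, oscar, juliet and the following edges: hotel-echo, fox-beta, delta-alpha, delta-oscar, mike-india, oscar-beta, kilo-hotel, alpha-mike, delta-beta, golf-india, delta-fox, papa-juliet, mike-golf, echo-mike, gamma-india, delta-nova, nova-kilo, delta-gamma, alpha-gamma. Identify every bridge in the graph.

The edges on the cycle delta-oscar-beta-delta are not bridges since each lies on that cycle.
But removing papa-juliet disconnects papa from juliet — this is a bridge.

juliet-papa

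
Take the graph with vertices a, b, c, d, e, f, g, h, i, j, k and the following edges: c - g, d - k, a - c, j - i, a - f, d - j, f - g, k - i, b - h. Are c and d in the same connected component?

The component containing c is {a, c, f, g}, and d is not in it.

No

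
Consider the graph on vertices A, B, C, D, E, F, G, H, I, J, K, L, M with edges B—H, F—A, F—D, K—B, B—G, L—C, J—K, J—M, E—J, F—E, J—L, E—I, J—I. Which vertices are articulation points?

Removing B increases the component count from 1 to 3, so B is a cut vertex.
Removing E increases the component count from 1 to 2, so E is a cut vertex.
Removing F increases the component count from 1 to 3, so F is a cut vertex.
Likewise J, K, L are cut vertices.
By contrast removing A leaves 1 component; it is not a cut vertex. No other vertex is a cut vertex either.

B, E, F, J, K, L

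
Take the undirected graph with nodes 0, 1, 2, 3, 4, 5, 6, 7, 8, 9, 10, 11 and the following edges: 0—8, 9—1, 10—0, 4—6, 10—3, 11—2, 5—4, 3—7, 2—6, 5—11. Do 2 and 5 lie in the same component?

From 2 we can reach 2, 4, 5, 6, 11, which includes 5.

Yes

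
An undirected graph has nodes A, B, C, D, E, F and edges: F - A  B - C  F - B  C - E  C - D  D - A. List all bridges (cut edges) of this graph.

The edges on the cycle F-B-C-D-A-F are not bridges since each lies on that cycle.
But removing C - E disconnects C from E — this is a bridge.

C-E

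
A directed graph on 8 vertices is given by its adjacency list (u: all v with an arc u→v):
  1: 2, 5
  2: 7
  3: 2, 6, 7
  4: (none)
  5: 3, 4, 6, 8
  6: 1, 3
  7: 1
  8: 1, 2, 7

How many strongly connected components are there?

{1, 2, 3, 5, 6, 7, 8} are all mutually reachable — one SCC of size 7.
{4} is an SCC by itself.
That gives 2 strongly connected components.

2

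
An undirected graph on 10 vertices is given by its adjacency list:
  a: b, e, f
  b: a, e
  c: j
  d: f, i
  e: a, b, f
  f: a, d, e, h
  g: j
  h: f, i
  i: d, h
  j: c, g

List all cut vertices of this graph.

f, j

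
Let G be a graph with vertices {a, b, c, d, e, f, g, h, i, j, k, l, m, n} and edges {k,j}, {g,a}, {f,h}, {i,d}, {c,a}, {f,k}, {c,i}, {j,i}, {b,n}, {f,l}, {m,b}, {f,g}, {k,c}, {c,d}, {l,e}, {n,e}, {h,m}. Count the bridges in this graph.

The edges on the cycle k-j-i-d-c-k are not bridges since each lies on that cycle.
Every edge lies on some cycle, so there are no bridges.

0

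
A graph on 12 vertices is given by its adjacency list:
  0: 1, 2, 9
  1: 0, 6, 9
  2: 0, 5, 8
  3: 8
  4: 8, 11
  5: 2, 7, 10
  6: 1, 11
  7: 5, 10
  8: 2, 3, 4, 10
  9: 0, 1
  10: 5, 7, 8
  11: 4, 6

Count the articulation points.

1

Removing 8 increases the component count from 1 to 2, so 8 is a cut vertex.
By contrast removing 11 leaves 1 component; it is not a cut vertex. No other vertex is a cut vertex either.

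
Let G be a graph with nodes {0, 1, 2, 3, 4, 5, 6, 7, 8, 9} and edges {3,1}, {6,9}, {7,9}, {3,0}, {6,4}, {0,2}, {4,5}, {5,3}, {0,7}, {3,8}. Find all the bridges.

0-2, 1-3, 3-8

The edges on the cycle 6-4-5-3-0-7-9-6 are not bridges since each lies on that cycle.
But removing 2—0 disconnects 2 from 0; removing 1—3 disconnects 1 from 3; removing 3—8 disconnects 3 from 8 — these are bridges.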